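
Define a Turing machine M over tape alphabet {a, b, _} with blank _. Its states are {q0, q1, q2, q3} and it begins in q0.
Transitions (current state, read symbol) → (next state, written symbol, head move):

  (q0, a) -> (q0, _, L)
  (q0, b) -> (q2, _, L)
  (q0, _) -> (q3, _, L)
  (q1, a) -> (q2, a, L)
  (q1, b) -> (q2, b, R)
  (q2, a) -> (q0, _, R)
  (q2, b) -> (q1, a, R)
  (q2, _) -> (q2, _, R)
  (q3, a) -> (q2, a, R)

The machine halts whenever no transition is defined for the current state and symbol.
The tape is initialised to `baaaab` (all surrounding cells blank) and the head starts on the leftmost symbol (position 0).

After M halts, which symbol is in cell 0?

_

q0 | _[b]aaaab   read b → write _, move L, go to q2
q2 | [_]_aaaab   read _ → write _, move R, go to q2
q2 | _[_]aaaab   read _ → write _, move R, go to q2
q2 | __[a]aaab   read a → write _, move R, go to q0
q0 | ___[a]aab   read a → write _, move L, go to q0
q0 | __[_]_aab   read _ → write _, move L, go to q3
q3 | _[_]__aab
Cell 0 holds _ when M halts.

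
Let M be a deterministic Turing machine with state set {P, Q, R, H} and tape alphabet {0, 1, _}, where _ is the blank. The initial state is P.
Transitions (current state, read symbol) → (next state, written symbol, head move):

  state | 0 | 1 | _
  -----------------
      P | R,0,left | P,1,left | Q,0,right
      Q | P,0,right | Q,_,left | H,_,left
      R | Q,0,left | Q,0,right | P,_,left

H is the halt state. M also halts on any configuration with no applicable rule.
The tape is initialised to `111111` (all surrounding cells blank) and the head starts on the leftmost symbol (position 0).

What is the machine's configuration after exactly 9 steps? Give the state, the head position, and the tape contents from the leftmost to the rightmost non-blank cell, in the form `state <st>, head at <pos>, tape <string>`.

state Q, head at 1, tape 000_111

P | _[1]11111   read 1 → write 1, move left, go to P
P | [_]111111   read _ → write 0, move right, go to Q
Q | 0[1]11111   read 1 → write _, move left, go to Q
Q | [0]_11111   read 0 → write 0, move right, go to P
P | 0[_]11111   read _ → write 0, move right, go to Q
Q | 00[1]1111   read 1 → write _, move left, go to Q
Q | 0[0]_1111   read 0 → write 0, move right, go to P
P | 00[_]1111   read _ → write 0, move right, go to Q
Q | 000[1]111   read 1 → write _, move left, go to Q
Q | 00[0]_111
After 9 steps: state Q, head at 1, tape 000_111.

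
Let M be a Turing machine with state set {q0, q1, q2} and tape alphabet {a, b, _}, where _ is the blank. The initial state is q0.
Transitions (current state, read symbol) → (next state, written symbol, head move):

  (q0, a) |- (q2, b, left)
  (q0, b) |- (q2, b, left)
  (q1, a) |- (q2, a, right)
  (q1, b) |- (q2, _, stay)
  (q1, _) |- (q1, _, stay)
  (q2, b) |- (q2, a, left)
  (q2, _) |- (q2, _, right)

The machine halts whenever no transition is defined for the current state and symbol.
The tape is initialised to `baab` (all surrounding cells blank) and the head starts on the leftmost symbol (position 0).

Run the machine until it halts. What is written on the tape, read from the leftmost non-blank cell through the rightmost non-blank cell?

state=q0 head=0 tape=_[b]aab   (q0,b)→(q2,b,left)
state=q2 head=-1 tape=[_]baab   (q2,_)→(q2,_,right)
state=q2 head=0 tape=_[b]aab   (q2,b)→(q2,a,left)
state=q2 head=-1 tape=[_]aaab   (q2,_)→(q2,_,right)
state=q2 head=0 tape=_[a]aab
The non-blank tape span at halt is aaab.

aaab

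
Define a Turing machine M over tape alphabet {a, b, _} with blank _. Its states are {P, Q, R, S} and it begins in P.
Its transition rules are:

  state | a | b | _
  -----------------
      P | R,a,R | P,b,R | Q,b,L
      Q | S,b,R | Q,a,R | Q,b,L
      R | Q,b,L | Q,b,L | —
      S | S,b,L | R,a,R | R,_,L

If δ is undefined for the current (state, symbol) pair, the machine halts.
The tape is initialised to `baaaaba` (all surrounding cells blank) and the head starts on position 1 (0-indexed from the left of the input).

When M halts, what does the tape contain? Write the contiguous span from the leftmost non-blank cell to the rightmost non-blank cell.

state=P head=1 tape=b[a]aaaba_   (P,a)→(R,a,R)
state=R head=2 tape=ba[a]aaba_   (R,a)→(Q,b,L)
state=Q head=1 tape=b[a]baaba_   (Q,a)→(S,b,R)
state=S head=2 tape=bb[b]aaba_   (S,b)→(R,a,R)
state=R head=3 tape=bba[a]aba_   (R,a)→(Q,b,L)
state=Q head=2 tape=bb[a]baba_   (Q,a)→(S,b,R)
state=S head=3 tape=bbb[b]aba_   (S,b)→(R,a,R)
state=R head=4 tape=bbba[a]ba_   (R,a)→(Q,b,L)
state=Q head=3 tape=bbb[a]bba_   (Q,a)→(S,b,R)
state=S head=4 tape=bbbb[b]ba_   (S,b)→(R,a,R)
state=R head=5 tape=bbbba[b]a_   (R,b)→(Q,b,L)
state=Q head=4 tape=bbbb[a]ba_   (Q,a)→(S,b,R)
state=S head=5 tape=bbbbb[b]a_   (S,b)→(R,a,R)
state=R head=6 tape=bbbbba[a]_   (R,a)→(Q,b,L)
state=Q head=5 tape=bbbbb[a]b_   (Q,a)→(S,b,R)
state=S head=6 tape=bbbbbb[b]_   (S,b)→(R,a,R)
state=R head=7 tape=bbbbbba[_]
The non-blank tape span at halt is bbbbbba.

bbbbbba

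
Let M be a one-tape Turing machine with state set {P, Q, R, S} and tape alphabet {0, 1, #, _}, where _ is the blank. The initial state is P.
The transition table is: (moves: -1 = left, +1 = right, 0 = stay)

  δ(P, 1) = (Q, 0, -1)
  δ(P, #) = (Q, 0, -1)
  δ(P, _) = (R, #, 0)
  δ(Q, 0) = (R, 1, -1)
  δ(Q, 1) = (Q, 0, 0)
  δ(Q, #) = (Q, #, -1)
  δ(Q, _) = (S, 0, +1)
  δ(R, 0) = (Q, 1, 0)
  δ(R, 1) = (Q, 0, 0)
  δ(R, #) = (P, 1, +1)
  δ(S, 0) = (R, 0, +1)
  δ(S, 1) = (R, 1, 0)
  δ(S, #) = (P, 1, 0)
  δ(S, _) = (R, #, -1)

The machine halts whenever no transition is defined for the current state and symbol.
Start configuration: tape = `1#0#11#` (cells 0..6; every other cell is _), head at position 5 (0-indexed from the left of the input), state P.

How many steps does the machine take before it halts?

16

state=P head=5 tape=_1#0#1[1]#   (P,1)→(Q,0,-1)
state=Q head=4 tape=_1#0#[1]0#   (Q,1)→(Q,0,0)
state=Q head=4 tape=_1#0#[0]0#   (Q,0)→(R,1,-1)
state=R head=3 tape=_1#0[#]10#   (R,#)→(P,1,+1)
state=P head=4 tape=_1#01[1]0#   (P,1)→(Q,0,-1)
state=Q head=3 tape=_1#0[1]00#   (Q,1)→(Q,0,0)
state=Q head=3 tape=_1#0[0]00#   (Q,0)→(R,1,-1)
state=R head=2 tape=_1#[0]100#   (R,0)→(Q,1,0)
state=Q head=2 tape=_1#[1]100#   (Q,1)→(Q,0,0)
state=Q head=2 tape=_1#[0]100#   (Q,0)→(R,1,-1)
state=R head=1 tape=_1[#]1100#   (R,#)→(P,1,+1)
state=P head=2 tape=_11[1]100#   (P,1)→(Q,0,-1)
state=Q head=1 tape=_1[1]0100#   (Q,1)→(Q,0,0)
state=Q head=1 tape=_1[0]0100#   (Q,0)→(R,1,-1)
state=R head=0 tape=_[1]10100#   (R,1)→(Q,0,0)
state=Q head=0 tape=_[0]10100#   (Q,0)→(R,1,-1)
state=R head=-1 tape=[_]110100#
M halts after 16 transitions.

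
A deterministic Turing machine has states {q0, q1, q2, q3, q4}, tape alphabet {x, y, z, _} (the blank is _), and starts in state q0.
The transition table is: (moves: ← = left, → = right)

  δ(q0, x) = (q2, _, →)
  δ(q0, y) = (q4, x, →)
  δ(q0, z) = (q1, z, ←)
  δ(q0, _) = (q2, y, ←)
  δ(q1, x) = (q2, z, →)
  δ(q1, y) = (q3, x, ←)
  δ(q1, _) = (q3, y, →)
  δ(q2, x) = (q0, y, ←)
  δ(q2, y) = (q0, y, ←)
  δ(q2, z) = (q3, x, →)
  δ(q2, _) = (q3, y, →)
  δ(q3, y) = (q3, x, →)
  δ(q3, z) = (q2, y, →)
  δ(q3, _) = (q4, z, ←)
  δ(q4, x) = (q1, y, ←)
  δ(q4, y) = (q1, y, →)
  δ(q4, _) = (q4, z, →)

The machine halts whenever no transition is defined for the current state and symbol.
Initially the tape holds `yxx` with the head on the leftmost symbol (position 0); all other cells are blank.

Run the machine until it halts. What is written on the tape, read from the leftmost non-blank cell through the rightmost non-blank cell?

q0 | _[y]xx__   read y → write x, move →, go to q4
q4 | _x[x]x__   read x → write y, move ←, go to q1
q1 | _[x]yx__   read x → write z, move →, go to q2
q2 | _z[y]x__   read y → write y, move ←, go to q0
q0 | _[z]yx__   read z → write z, move ←, go to q1
q1 | [_]zyx__   read _ → write y, move →, go to q3
q3 | y[z]yx__   read z → write y, move →, go to q2
q2 | yy[y]x__   read y → write y, move ←, go to q0
q0 | y[y]yx__   read y → write x, move →, go to q4
q4 | yx[y]x__   read y → write y, move →, go to q1
q1 | yxy[x]__   read x → write z, move →, go to q2
q2 | yxyz[_]_   read _ → write y, move →, go to q3
q3 | yxyzy[_]   read _ → write z, move ←, go to q4
q4 | yxyz[y]z   read y → write y, move →, go to q1
q1 | yxyzy[z]
The non-blank tape span at halt is yxyzyz.

yxyzyz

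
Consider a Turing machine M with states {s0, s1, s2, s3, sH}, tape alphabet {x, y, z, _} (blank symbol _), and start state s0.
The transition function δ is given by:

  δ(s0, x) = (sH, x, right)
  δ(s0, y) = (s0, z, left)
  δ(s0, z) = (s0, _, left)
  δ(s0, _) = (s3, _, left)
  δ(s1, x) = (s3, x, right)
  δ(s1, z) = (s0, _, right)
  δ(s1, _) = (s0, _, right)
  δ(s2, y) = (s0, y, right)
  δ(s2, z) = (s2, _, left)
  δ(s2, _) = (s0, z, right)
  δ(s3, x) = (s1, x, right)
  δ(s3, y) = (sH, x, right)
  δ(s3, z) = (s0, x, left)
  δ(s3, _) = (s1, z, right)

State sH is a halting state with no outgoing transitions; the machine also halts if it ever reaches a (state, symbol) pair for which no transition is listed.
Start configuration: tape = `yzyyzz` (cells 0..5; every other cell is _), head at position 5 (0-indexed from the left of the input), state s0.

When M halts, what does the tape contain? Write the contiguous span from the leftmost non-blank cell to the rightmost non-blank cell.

z_x___zz

state=s0 head=5 tape=____yzyyz[z]   (s0,z)→(s0,_,left)
state=s0 head=4 tape=____yzyy[z]_   (s0,z)→(s0,_,left)
state=s0 head=3 tape=____yzy[y]__   (s0,y)→(s0,z,left)
state=s0 head=2 tape=____yz[y]z__   (s0,y)→(s0,z,left)
state=s0 head=1 tape=____y[z]zz__   (s0,z)→(s0,_,left)
state=s0 head=0 tape=____[y]_zz__   (s0,y)→(s0,z,left)
state=s0 head=-1 tape=___[_]z_zz__   (s0,_)→(s3,_,left)
state=s3 head=-2 tape=__[_]_z_zz__   (s3,_)→(s1,z,right)
state=s1 head=-1 tape=__z[_]z_zz__   (s1,_)→(s0,_,right)
state=s0 head=0 tape=__z_[z]_zz__   (s0,z)→(s0,_,left)
state=s0 head=-1 tape=__z[_]__zz__   (s0,_)→(s3,_,left)
state=s3 head=-2 tape=__[z]___zz__   (s3,z)→(s0,x,left)
state=s0 head=-3 tape=_[_]x___zz__   (s0,_)→(s3,_,left)
state=s3 head=-4 tape=[_]_x___zz__   (s3,_)→(s1,z,right)
state=s1 head=-3 tape=z[_]x___zz__   (s1,_)→(s0,_,right)
state=s0 head=-2 tape=z_[x]___zz__   (s0,x)→(sH,x,right)
state=sH head=-1 tape=z_x[_]__zz__
The non-blank tape span at halt is z_x___zz.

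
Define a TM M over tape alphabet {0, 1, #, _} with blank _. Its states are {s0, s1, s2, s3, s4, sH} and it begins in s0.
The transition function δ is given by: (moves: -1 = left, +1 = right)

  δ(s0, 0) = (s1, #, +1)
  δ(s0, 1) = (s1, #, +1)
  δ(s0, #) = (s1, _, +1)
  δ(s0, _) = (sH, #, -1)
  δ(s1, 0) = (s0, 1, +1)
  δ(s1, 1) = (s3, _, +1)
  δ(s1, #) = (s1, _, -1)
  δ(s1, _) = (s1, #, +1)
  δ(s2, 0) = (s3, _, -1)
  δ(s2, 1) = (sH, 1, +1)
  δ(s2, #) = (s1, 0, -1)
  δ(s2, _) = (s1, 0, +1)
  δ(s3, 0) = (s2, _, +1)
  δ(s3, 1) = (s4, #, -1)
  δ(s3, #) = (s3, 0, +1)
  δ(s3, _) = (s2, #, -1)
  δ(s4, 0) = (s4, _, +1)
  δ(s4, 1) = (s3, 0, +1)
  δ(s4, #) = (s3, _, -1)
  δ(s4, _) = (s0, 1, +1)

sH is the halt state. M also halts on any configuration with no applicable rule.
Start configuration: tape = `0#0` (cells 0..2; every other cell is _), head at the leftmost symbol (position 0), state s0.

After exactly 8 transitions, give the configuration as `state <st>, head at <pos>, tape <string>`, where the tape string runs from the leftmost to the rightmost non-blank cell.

state sH, head at 2, tape ###1#

s0 | _[0]#0_   read 0 → write #, move +1, go to s1
s1 | _#[#]0_   read # → write _, move -1, go to s1
s1 | _[#]_0_   read # → write _, move -1, go to s1
s1 | [_]__0_   read _ → write #, move +1, go to s1
s1 | #[_]_0_   read _ → write #, move +1, go to s1
s1 | ##[_]0_   read _ → write #, move +1, go to s1
s1 | ###[0]_   read 0 → write 1, move +1, go to s0
s0 | ###1[_]   read _ → write #, move -1, go to sH
sH | ###[1]#
After 8 steps: state sH, head at 2, tape ###1#.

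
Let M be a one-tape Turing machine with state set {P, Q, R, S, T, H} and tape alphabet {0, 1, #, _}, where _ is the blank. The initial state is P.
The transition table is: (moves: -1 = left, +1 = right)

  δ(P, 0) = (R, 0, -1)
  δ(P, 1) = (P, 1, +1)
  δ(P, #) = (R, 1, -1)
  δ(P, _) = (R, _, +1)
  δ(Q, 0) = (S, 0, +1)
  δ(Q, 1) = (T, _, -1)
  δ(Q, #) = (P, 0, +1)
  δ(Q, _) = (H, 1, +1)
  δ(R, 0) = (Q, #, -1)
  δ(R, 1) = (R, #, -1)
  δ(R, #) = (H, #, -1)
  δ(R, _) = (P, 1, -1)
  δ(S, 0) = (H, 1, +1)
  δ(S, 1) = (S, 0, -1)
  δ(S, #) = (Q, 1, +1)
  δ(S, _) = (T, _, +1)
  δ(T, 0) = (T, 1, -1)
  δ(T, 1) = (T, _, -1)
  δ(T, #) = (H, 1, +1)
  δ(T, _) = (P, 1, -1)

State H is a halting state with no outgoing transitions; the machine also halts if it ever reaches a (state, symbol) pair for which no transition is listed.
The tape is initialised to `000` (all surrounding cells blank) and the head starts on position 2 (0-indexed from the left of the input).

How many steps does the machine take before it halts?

state=P head=2 tape=_00[0]__   (P,0)→(R,0,-1)
state=R head=1 tape=_0[0]0__   (R,0)→(Q,#,-1)
state=Q head=0 tape=_[0]#0__   (Q,0)→(S,0,+1)
state=S head=1 tape=_0[#]0__   (S,#)→(Q,1,+1)
state=Q head=2 tape=_01[0]__   (Q,0)→(S,0,+1)
state=S head=3 tape=_010[_]_   (S,_)→(T,_,+1)
state=T head=4 tape=_010_[_]   (T,_)→(P,1,-1)
state=P head=3 tape=_010[_]1   (P,_)→(R,_,+1)
state=R head=4 tape=_010_[1]   (R,1)→(R,#,-1)
state=R head=3 tape=_010[_]#   (R,_)→(P,1,-1)
state=P head=2 tape=_01[0]1#   (P,0)→(R,0,-1)
state=R head=1 tape=_0[1]01#   (R,1)→(R,#,-1)
state=R head=0 tape=_[0]#01#   (R,0)→(Q,#,-1)
state=Q head=-1 tape=[_]##01#   (Q,_)→(H,1,+1)
state=H head=0 tape=1[#]#01#
M halts after 14 transitions.

14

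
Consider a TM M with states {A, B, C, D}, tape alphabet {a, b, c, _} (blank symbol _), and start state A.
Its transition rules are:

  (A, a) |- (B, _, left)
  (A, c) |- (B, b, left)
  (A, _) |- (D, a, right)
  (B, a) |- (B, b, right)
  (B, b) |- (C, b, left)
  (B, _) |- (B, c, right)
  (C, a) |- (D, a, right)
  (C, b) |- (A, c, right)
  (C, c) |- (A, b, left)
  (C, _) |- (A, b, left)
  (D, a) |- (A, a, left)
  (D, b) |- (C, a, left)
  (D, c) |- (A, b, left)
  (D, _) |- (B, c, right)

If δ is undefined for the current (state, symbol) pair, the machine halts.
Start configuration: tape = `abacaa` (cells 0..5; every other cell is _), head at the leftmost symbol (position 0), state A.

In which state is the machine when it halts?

A | ____[a]bacaa   read a → write _, move left, go to B
B | ___[_]_bacaa   read _ → write c, move right, go to B
B | ___c[_]bacaa   read _ → write c, move right, go to B
B | ___cc[b]acaa   read b → write b, move left, go to C
C | ___c[c]bacaa   read c → write b, move left, go to A
A | ___[c]bbacaa   read c → write b, move left, go to B
B | __[_]bbbacaa   read _ → write c, move right, go to B
B | __c[b]bbacaa   read b → write b, move left, go to C
C | __[c]bbbacaa   read c → write b, move left, go to A
A | _[_]bbbbacaa   read _ → write a, move right, go to D
D | _a[b]bbbacaa   read b → write a, move left, go to C
C | _[a]abbbacaa   read a → write a, move right, go to D
D | _a[a]bbbacaa   read a → write a, move left, go to A
A | _[a]abbbacaa   read a → write _, move left, go to B
B | [_]_abbbacaa   read _ → write c, move right, go to B
B | c[_]abbbacaa   read _ → write c, move right, go to B
B | cc[a]bbbacaa   read a → write b, move right, go to B
B | ccb[b]bbacaa   read b → write b, move left, go to C
C | cc[b]bbbacaa   read b → write c, move right, go to A
A | ccc[b]bbacaa
No transition is defined for (A, b); M halts in state A.

A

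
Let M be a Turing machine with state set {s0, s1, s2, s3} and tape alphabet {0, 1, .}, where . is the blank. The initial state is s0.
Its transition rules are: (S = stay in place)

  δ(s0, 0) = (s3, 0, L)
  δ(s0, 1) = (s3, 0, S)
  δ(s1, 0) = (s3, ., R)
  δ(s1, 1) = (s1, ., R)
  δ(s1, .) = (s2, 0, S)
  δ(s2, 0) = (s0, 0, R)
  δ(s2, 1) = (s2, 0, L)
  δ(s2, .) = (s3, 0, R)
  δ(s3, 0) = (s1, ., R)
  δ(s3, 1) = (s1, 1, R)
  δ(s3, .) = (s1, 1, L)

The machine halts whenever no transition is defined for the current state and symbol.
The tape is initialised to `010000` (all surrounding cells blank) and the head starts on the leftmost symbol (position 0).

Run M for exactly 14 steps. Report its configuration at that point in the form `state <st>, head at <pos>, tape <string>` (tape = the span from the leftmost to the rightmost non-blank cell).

state s0, head at 7, tape 0..1....0

s0 | ..[0]10000..   read 0 → write 0, move L, go to s3
s3 | .[.]010000..   read . → write 1, move L, go to s1
s1 | [.]1010000..   read . → write 0, move S, go to s2
s2 | [0]1010000..   read 0 → write 0, move R, go to s0
s0 | 0[1]010000..   read 1 → write 0, move S, go to s3
s3 | 0[0]010000..   read 0 → write ., move R, go to s1
s1 | 0.[0]10000..   read 0 → write ., move R, go to s3
s3 | 0..[1]0000..   read 1 → write 1, move R, go to s1
s1 | 0..1[0]000..   read 0 → write ., move R, go to s3
s3 | 0..1.[0]00..   read 0 → write ., move R, go to s1
s1 | 0..1..[0]0..   read 0 → write ., move R, go to s3
s3 | 0..1...[0]..   read 0 → write ., move R, go to s1
s1 | 0..1....[.].   read . → write 0, move S, go to s2
s2 | 0..1....[0].   read 0 → write 0, move R, go to s0
s0 | 0..1....0[.]
After 14 steps: state s0, head at 7, tape 0..1....0.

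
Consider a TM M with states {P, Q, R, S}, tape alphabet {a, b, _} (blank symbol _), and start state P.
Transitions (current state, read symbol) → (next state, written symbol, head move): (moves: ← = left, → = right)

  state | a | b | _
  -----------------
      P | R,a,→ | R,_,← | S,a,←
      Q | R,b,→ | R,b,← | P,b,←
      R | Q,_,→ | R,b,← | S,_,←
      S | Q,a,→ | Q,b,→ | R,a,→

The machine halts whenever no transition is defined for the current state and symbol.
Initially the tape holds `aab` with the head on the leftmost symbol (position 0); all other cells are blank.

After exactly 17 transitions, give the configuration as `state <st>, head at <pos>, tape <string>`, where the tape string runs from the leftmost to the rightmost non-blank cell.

state R, head at -1, tape abbb

state=P head=0 tape=_[a]ab   (P,a)→(R,a,→)
state=R head=1 tape=_a[a]b   (R,a)→(Q,_,→)
state=Q head=2 tape=_a_[b]   (Q,b)→(R,b,←)
state=R head=1 tape=_a[_]b   (R,_)→(S,_,←)
state=S head=0 tape=_[a]_b   (S,a)→(Q,a,→)
state=Q head=1 tape=_a[_]b   (Q,_)→(P,b,←)
state=P head=0 tape=_[a]bb   (P,a)→(R,a,→)
state=R head=1 tape=_a[b]b   (R,b)→(R,b,←)
state=R head=0 tape=_[a]bb   (R,a)→(Q,_,→)
state=Q head=1 tape=__[b]b   (Q,b)→(R,b,←)
state=R head=0 tape=_[_]bb   (R,_)→(S,_,←)
state=S head=-1 tape=[_]_bb   (S,_)→(R,a,→)
state=R head=0 tape=a[_]bb   (R,_)→(S,_,←)
state=S head=-1 tape=[a]_bb   (S,a)→(Q,a,→)
state=Q head=0 tape=a[_]bb   (Q,_)→(P,b,←)
state=P head=-1 tape=[a]bbb   (P,a)→(R,a,→)
state=R head=0 tape=a[b]bb   (R,b)→(R,b,←)
state=R head=-1 tape=[a]bbb
After 17 steps: state R, head at -1, tape abbb.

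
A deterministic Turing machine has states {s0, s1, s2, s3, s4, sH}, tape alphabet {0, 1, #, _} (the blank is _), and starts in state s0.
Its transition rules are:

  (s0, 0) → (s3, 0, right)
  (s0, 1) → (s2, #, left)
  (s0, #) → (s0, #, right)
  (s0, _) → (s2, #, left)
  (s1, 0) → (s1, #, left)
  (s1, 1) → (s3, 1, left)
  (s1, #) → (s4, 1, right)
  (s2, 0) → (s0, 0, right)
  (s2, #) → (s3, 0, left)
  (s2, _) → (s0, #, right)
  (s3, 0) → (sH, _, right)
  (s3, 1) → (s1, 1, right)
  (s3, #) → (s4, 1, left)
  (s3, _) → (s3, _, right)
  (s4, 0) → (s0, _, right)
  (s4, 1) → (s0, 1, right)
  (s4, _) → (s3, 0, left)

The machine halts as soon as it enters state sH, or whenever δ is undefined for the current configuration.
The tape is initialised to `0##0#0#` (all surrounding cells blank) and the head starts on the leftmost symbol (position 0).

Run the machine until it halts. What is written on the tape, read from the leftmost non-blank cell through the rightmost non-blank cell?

#####10#

s0 | [0]##0#0#_   read 0 → write 0, move right, go to s3
s3 | 0[#]#0#0#_   read # → write 1, move left, go to s4
s4 | [0]1#0#0#_   read 0 → write _, move right, go to s0
s0 | _[1]#0#0#_   read 1 → write #, move left, go to s2
s2 | [_]##0#0#_   read _ → write #, move right, go to s0
s0 | #[#]#0#0#_   read # → write #, move right, go to s0
s0 | ##[#]0#0#_   read # → write #, move right, go to s0
s0 | ###[0]#0#_   read 0 → write 0, move right, go to s3
s3 | ###0[#]0#_   read # → write 1, move left, go to s4
s4 | ###[0]10#_   read 0 → write _, move right, go to s0
s0 | ###_[1]0#_   read 1 → write #, move left, go to s2
s2 | ###[_]#0#_   read _ → write #, move right, go to s0
s0 | ####[#]0#_   read # → write #, move right, go to s0
s0 | #####[0]#_   read 0 → write 0, move right, go to s3
s3 | #####0[#]_   read # → write 1, move left, go to s4
s4 | #####[0]1_   read 0 → write _, move right, go to s0
s0 | #####_[1]_   read 1 → write #, move left, go to s2
s2 | #####[_]#_   read _ → write #, move right, go to s0
s0 | ######[#]_   read # → write #, move right, go to s0
s0 | #######[_]   read _ → write #, move left, go to s2
s2 | ######[#]#   read # → write 0, move left, go to s3
s3 | #####[#]0#   read # → write 1, move left, go to s4
s4 | ####[#]10#
The non-blank tape span at halt is #####10#.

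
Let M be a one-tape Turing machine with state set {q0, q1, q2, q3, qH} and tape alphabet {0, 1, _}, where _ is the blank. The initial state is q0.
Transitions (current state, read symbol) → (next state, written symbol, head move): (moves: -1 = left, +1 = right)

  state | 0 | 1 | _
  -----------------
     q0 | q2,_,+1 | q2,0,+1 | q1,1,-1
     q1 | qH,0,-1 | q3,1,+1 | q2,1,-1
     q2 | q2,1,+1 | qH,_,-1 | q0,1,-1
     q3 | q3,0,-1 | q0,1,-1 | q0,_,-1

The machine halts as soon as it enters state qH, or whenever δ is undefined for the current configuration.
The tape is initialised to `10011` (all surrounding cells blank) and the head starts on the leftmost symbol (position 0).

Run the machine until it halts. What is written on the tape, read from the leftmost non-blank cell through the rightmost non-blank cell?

state=q0 head=0 tape=[1]0011   (q0,1)→(q2,0,+1)
state=q2 head=1 tape=0[0]011   (q2,0)→(q2,1,+1)
state=q2 head=2 tape=01[0]11   (q2,0)→(q2,1,+1)
state=q2 head=3 tape=011[1]1   (q2,1)→(qH,_,-1)
state=qH head=2 tape=01[1]_1
The non-blank tape span at halt is 011_1.

011_1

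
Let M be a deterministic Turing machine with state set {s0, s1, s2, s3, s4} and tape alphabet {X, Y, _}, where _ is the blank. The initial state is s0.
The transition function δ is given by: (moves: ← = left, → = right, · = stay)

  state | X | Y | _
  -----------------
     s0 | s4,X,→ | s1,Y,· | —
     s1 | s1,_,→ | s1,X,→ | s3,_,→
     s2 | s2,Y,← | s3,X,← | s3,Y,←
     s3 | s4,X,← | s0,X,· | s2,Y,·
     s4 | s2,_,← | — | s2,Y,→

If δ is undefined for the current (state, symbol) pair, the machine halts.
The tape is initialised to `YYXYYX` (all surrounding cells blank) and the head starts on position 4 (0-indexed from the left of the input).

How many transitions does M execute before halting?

11

s0 | YYXY[Y]X__   read Y → write Y, move ·, go to s1
s1 | YYXY[Y]X__   read Y → write X, move →, go to s1
s1 | YYXYX[X]__   read X → write _, move →, go to s1
s1 | YYXYX_[_]_   read _ → write _, move →, go to s3
s3 | YYXYX__[_]   read _ → write Y, move ·, go to s2
s2 | YYXYX__[Y]   read Y → write X, move ←, go to s3
s3 | YYXYX_[_]X   read _ → write Y, move ·, go to s2
s2 | YYXYX_[Y]X   read Y → write X, move ←, go to s3
s3 | YYXYX[_]XX   read _ → write Y, move ·, go to s2
s2 | YYXYX[Y]XX   read Y → write X, move ←, go to s3
s3 | YYXY[X]XXX   read X → write X, move ←, go to s4
s4 | YYX[Y]XXXX
M halts after 11 transitions.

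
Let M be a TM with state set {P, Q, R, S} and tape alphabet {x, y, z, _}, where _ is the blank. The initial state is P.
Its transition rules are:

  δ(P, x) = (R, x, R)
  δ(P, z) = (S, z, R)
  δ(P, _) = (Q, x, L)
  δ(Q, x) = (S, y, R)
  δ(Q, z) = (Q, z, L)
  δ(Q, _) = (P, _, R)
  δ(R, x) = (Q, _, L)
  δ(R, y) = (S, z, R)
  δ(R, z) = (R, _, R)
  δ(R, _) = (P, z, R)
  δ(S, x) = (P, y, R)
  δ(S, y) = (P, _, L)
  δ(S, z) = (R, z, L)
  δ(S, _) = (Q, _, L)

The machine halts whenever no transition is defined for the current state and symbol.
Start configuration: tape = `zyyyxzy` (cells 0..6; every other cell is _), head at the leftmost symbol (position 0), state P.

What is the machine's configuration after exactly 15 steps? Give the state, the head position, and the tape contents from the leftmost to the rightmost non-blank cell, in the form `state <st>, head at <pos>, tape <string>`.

state S, head at 1, tape z_yyxzy

state=P head=0 tape=_[z]yyyxzy   (P,z)→(S,z,R)
state=S head=1 tape=_z[y]yyxzy   (S,y)→(P,_,L)
state=P head=0 tape=_[z]_yyxzy   (P,z)→(S,z,R)
state=S head=1 tape=_z[_]yyxzy   (S,_)→(Q,_,L)
state=Q head=0 tape=_[z]_yyxzy   (Q,z)→(Q,z,L)
state=Q head=-1 tape=[_]z_yyxzy   (Q,_)→(P,_,R)
state=P head=0 tape=_[z]_yyxzy   (P,z)→(S,z,R)
state=S head=1 tape=_z[_]yyxzy   (S,_)→(Q,_,L)
state=Q head=0 tape=_[z]_yyxzy   (Q,z)→(Q,z,L)
state=Q head=-1 tape=[_]z_yyxzy   (Q,_)→(P,_,R)
state=P head=0 tape=_[z]_yyxzy   (P,z)→(S,z,R)
state=S head=1 tape=_z[_]yyxzy   (S,_)→(Q,_,L)
state=Q head=0 tape=_[z]_yyxzy   (Q,z)→(Q,z,L)
state=Q head=-1 tape=[_]z_yyxzy   (Q,_)→(P,_,R)
state=P head=0 tape=_[z]_yyxzy   (P,z)→(S,z,R)
state=S head=1 tape=_z[_]yyxzy
After 15 steps: state S, head at 1, tape z_yyxzy.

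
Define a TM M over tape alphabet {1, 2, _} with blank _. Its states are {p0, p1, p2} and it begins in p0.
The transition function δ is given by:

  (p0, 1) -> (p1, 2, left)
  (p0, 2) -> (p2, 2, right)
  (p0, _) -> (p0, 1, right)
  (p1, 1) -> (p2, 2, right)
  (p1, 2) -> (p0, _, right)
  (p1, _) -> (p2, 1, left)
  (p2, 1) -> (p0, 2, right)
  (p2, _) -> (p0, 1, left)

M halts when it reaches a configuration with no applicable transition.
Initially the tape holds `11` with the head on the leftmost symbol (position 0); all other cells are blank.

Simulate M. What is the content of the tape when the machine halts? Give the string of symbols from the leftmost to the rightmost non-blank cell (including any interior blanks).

state=p0 head=0 tape=___[1]1   (p0,1)→(p1,2,left)
state=p1 head=-1 tape=__[_]21   (p1,_)→(p2,1,left)
state=p2 head=-2 tape=_[_]121   (p2,_)→(p0,1,left)
state=p0 head=-3 tape=[_]1121   (p0,_)→(p0,1,right)
state=p0 head=-2 tape=1[1]121   (p0,1)→(p1,2,left)
state=p1 head=-3 tape=[1]2121   (p1,1)→(p2,2,right)
state=p2 head=-2 tape=2[2]121
The non-blank tape span at halt is 22121.

22121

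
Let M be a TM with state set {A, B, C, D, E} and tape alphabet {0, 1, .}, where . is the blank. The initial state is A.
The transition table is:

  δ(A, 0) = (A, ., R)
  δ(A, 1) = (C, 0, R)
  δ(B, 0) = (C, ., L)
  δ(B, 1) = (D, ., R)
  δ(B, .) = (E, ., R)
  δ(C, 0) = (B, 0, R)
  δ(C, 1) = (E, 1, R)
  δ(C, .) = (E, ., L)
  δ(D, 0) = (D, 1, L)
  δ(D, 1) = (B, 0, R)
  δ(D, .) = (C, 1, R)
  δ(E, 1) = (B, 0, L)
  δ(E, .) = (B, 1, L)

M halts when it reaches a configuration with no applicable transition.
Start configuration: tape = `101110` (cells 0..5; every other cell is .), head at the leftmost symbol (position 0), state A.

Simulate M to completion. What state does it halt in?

A | [1]01110...   read 1 → write 0, move R, go to C
C | 0[0]1110...   read 0 → write 0, move R, go to B
B | 00[1]110...   read 1 → write ., move R, go to D
D | 00.[1]10...   read 1 → write 0, move R, go to B
B | 00.0[1]0...   read 1 → write ., move R, go to D
D | 00.0.[0]...   read 0 → write 1, move L, go to D
D | 00.0[.]1...   read . → write 1, move R, go to C
C | 00.01[1]...   read 1 → write 1, move R, go to E
E | 00.011[.]..   read . → write 1, move L, go to B
B | 00.01[1]1..   read 1 → write ., move R, go to D
D | 00.01.[1]..   read 1 → write 0, move R, go to B
B | 00.01.0[.].   read . → write ., move R, go to E
E | 00.01.0.[.]   read . → write 1, move L, go to B
B | 00.01.0[.]1   read . → write ., move R, go to E
E | 00.01.0.[1]   read 1 → write 0, move L, go to B
B | 00.01.0[.]0   read . → write ., move R, go to E
E | 00.01.0.[0]
No transition is defined for (E, 0); M halts in state E.

E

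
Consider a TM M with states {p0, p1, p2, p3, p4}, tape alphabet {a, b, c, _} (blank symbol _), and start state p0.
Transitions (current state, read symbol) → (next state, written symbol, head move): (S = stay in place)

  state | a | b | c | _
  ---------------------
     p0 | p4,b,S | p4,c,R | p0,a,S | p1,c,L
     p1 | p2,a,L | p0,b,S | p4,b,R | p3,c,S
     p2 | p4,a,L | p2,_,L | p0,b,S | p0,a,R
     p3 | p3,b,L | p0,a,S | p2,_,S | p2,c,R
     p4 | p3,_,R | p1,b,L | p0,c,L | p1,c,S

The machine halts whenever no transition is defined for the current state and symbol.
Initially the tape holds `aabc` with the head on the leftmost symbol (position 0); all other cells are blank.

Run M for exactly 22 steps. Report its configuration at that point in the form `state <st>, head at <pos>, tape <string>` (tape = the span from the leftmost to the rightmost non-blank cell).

state=p0 head=0 tape=_[a]abc   (p0,a)→(p4,b,S)
state=p4 head=0 tape=_[b]abc   (p4,b)→(p1,b,L)
state=p1 head=-1 tape=[_]babc   (p1,_)→(p3,c,S)
state=p3 head=-1 tape=[c]babc   (p3,c)→(p2,_,S)
state=p2 head=-1 tape=[_]babc   (p2,_)→(p0,a,R)
state=p0 head=0 tape=a[b]abc   (p0,b)→(p4,c,R)
state=p4 head=1 tape=ac[a]bc   (p4,a)→(p3,_,R)
state=p3 head=2 tape=ac_[b]c   (p3,b)→(p0,a,S)
state=p0 head=2 tape=ac_[a]c   (p0,a)→(p4,b,S)
state=p4 head=2 tape=ac_[b]c   (p4,b)→(p1,b,L)
state=p1 head=1 tape=ac[_]bc   (p1,_)→(p3,c,S)
state=p3 head=1 tape=ac[c]bc   (p3,c)→(p2,_,S)
state=p2 head=1 tape=ac[_]bc   (p2,_)→(p0,a,R)
state=p0 head=2 tape=aca[b]c   (p0,b)→(p4,c,R)
state=p4 head=3 tape=acac[c]   (p4,c)→(p0,c,L)
state=p0 head=2 tape=aca[c]c   (p0,c)→(p0,a,S)
state=p0 head=2 tape=aca[a]c   (p0,a)→(p4,b,S)
state=p4 head=2 tape=aca[b]c   (p4,b)→(p1,b,L)
state=p1 head=1 tape=ac[a]bc   (p1,a)→(p2,a,L)
state=p2 head=0 tape=a[c]abc   (p2,c)→(p0,b,S)
state=p0 head=0 tape=a[b]abc   (p0,b)→(p4,c,R)
state=p4 head=1 tape=ac[a]bc   (p4,a)→(p3,_,R)
state=p3 head=2 tape=ac_[b]c
After 22 steps: state p3, head at 2, tape ac_bc.

state p3, head at 2, tape ac_bc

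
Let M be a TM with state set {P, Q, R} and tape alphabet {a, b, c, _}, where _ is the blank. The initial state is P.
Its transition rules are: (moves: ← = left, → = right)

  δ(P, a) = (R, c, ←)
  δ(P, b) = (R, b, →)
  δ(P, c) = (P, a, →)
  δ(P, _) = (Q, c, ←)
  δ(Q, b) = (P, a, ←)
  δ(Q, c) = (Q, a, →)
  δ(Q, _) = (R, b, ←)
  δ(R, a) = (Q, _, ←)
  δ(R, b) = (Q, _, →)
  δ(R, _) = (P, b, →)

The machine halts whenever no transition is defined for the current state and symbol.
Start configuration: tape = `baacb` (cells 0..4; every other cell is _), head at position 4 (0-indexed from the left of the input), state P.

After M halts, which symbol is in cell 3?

_

state=P head=4 tape=baac[b]__   (P,b)→(R,b,→)
state=R head=5 tape=baacb[_]_   (R,_)→(P,b,→)
state=P head=6 tape=baacbb[_]   (P,_)→(Q,c,←)
state=Q head=5 tape=baacb[b]c   (Q,b)→(P,a,←)
state=P head=4 tape=baac[b]ac   (P,b)→(R,b,→)
state=R head=5 tape=baacb[a]c   (R,a)→(Q,_,←)
state=Q head=4 tape=baac[b]_c   (Q,b)→(P,a,←)
state=P head=3 tape=baa[c]a_c   (P,c)→(P,a,→)
state=P head=4 tape=baaa[a]_c   (P,a)→(R,c,←)
state=R head=3 tape=baa[a]c_c   (R,a)→(Q,_,←)
state=Q head=2 tape=ba[a]_c_c
Cell 3 holds _ when M halts.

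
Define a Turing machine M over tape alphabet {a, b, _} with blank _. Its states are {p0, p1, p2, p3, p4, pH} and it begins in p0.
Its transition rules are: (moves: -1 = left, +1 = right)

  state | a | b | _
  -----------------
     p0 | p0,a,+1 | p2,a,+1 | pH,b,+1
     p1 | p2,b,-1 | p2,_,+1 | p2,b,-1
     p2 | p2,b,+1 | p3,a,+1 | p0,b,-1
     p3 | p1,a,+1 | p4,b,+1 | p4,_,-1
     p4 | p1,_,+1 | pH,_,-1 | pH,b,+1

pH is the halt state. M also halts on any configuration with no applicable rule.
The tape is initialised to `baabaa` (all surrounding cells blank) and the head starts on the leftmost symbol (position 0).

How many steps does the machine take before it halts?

p0 | [b]aabaa___   read b → write a, move +1, go to p2
p2 | a[a]abaa___   read a → write b, move +1, go to p2
p2 | ab[a]baa___   read a → write b, move +1, go to p2
p2 | abb[b]aa___   read b → write a, move +1, go to p3
p3 | abba[a]a___   read a → write a, move +1, go to p1
p1 | abbaa[a]___   read a → write b, move -1, go to p2
p2 | abba[a]b___   read a → write b, move +1, go to p2
p2 | abbab[b]___   read b → write a, move +1, go to p3
p3 | abbaba[_]__   read _ → write _, move -1, go to p4
p4 | abbab[a]___   read a → write _, move +1, go to p1
p1 | abbab_[_]__   read _ → write b, move -1, go to p2
p2 | abbab[_]b__   read _ → write b, move -1, go to p0
p0 | abba[b]bb__   read b → write a, move +1, go to p2
p2 | abbaa[b]b__   read b → write a, move +1, go to p3
p3 | abbaaa[b]__   read b → write b, move +1, go to p4
p4 | abbaaab[_]_   read _ → write b, move +1, go to pH
pH | abbaaabb[_]
M halts after 16 transitions.

16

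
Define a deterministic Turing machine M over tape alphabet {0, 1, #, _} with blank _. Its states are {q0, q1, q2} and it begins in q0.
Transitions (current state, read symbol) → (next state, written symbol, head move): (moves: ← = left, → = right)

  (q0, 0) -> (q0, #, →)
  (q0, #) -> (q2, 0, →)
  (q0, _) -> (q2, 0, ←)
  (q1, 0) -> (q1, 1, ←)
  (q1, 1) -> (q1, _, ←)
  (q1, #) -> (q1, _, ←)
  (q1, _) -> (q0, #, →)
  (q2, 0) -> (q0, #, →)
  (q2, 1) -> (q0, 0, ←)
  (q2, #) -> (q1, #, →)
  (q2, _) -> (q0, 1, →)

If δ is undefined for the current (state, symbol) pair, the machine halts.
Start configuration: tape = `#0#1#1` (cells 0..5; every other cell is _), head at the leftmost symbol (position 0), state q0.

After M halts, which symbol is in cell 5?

_

q0 | _[#]0#1#1_   read # → write 0, move →, go to q2
q2 | _0[0]#1#1_   read 0 → write #, move →, go to q0
q0 | _0#[#]1#1_   read # → write 0, move →, go to q2
q2 | _0#0[1]#1_   read 1 → write 0, move ←, go to q0
q0 | _0#[0]0#1_   read 0 → write #, move →, go to q0
q0 | _0##[0]#1_   read 0 → write #, move →, go to q0
q0 | _0###[#]1_   read # → write 0, move →, go to q2
q2 | _0###0[1]_   read 1 → write 0, move ←, go to q0
q0 | _0###[0]0_   read 0 → write #, move →, go to q0
q0 | _0####[0]_   read 0 → write #, move →, go to q0
q0 | _0#####[_]   read _ → write 0, move ←, go to q2
q2 | _0####[#]0   read # → write #, move →, go to q1
q1 | _0#####[0]   read 0 → write 1, move ←, go to q1
q1 | _0####[#]1   read # → write _, move ←, go to q1
q1 | _0###[#]_1   read # → write _, move ←, go to q1
q1 | _0##[#]__1   read # → write _, move ←, go to q1
q1 | _0#[#]___1   read # → write _, move ←, go to q1
q1 | _0[#]____1   read # → write _, move ←, go to q1
q1 | _[0]_____1   read 0 → write 1, move ←, go to q1
q1 | [_]1_____1   read _ → write #, move →, go to q0
q0 | #[1]_____1
Cell 5 holds _ when M halts.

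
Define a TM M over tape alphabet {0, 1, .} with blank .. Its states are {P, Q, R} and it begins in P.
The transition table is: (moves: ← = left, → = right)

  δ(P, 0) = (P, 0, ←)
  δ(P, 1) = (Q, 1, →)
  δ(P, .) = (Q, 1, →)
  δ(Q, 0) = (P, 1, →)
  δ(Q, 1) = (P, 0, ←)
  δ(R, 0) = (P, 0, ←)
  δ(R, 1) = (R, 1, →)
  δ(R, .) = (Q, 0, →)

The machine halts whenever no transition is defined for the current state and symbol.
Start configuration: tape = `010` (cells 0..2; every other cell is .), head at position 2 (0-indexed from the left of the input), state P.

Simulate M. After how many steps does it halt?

state=P head=2 tape=01[0]..   (P,0)→(P,0,←)
state=P head=1 tape=0[1]0..   (P,1)→(Q,1,→)
state=Q head=2 tape=01[0]..   (Q,0)→(P,1,→)
state=P head=3 tape=011[.].   (P,.)→(Q,1,→)
state=Q head=4 tape=0111[.]
M halts after 4 transitions.

4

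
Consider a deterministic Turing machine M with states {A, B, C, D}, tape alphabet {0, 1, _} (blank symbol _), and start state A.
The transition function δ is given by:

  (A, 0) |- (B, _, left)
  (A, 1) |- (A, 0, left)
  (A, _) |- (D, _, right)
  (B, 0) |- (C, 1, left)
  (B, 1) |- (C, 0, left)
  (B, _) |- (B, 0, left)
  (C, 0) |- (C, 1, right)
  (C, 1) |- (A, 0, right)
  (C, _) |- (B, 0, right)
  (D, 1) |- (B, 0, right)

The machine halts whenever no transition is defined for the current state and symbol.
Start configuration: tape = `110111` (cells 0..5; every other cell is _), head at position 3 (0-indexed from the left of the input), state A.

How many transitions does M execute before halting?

22

state=A head=3 tape=__110[1]11   (A,1)→(A,0,left)
state=A head=2 tape=__11[0]011   (A,0)→(B,_,left)
state=B head=1 tape=__1[1]_011   (B,1)→(C,0,left)
state=C head=0 tape=__[1]0_011   (C,1)→(A,0,right)
state=A head=1 tape=__0[0]_011   (A,0)→(B,_,left)
state=B head=0 tape=__[0]__011   (B,0)→(C,1,left)
state=C head=-1 tape=_[_]1__011   (C,_)→(B,0,right)
state=B head=0 tape=_0[1]__011   (B,1)→(C,0,left)
state=C head=-1 tape=_[0]0__011   (C,0)→(C,1,right)
state=C head=0 tape=_1[0]__011   (C,0)→(C,1,right)
state=C head=1 tape=_11[_]_011   (C,_)→(B,0,right)
state=B head=2 tape=_110[_]011   (B,_)→(B,0,left)
state=B head=1 tape=_11[0]0011   (B,0)→(C,1,left)
state=C head=0 tape=_1[1]10011   (C,1)→(A,0,right)
state=A head=1 tape=_10[1]0011   (A,1)→(A,0,left)
state=A head=0 tape=_1[0]00011   (A,0)→(B,_,left)
state=B head=-1 tape=_[1]_00011   (B,1)→(C,0,left)
state=C head=-2 tape=[_]0_00011   (C,_)→(B,0,right)
state=B head=-1 tape=0[0]_00011   (B,0)→(C,1,left)
state=C head=-2 tape=[0]1_00011   (C,0)→(C,1,right)
state=C head=-1 tape=1[1]_00011   (C,1)→(A,0,right)
state=A head=0 tape=10[_]00011   (A,_)→(D,_,right)
state=D head=1 tape=10_[0]0011
M halts after 22 transitions.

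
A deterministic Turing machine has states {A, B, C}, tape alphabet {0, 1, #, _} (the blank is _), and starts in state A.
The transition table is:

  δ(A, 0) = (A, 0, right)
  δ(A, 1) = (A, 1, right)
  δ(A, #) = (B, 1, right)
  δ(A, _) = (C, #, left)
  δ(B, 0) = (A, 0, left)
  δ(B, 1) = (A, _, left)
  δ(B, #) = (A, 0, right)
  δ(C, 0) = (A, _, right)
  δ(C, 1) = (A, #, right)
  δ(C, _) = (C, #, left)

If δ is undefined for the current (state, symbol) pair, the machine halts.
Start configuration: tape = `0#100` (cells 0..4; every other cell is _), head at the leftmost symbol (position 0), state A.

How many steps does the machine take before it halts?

A | [0]#100__   read 0 → write 0, move right, go to A
A | 0[#]100__   read # → write 1, move right, go to B
B | 01[1]00__   read 1 → write _, move left, go to A
A | 0[1]_00__   read 1 → write 1, move right, go to A
A | 01[_]00__   read _ → write #, move left, go to C
C | 0[1]#00__   read 1 → write #, move right, go to A
A | 0#[#]00__   read # → write 1, move right, go to B
B | 0#1[0]0__   read 0 → write 0, move left, go to A
A | 0#[1]00__   read 1 → write 1, move right, go to A
A | 0#1[0]0__   read 0 → write 0, move right, go to A
A | 0#10[0]__   read 0 → write 0, move right, go to A
A | 0#100[_]_   read _ → write #, move left, go to C
C | 0#10[0]#_   read 0 → write _, move right, go to A
A | 0#10_[#]_   read # → write 1, move right, go to B
B | 0#10_1[_]
M halts after 14 transitions.

14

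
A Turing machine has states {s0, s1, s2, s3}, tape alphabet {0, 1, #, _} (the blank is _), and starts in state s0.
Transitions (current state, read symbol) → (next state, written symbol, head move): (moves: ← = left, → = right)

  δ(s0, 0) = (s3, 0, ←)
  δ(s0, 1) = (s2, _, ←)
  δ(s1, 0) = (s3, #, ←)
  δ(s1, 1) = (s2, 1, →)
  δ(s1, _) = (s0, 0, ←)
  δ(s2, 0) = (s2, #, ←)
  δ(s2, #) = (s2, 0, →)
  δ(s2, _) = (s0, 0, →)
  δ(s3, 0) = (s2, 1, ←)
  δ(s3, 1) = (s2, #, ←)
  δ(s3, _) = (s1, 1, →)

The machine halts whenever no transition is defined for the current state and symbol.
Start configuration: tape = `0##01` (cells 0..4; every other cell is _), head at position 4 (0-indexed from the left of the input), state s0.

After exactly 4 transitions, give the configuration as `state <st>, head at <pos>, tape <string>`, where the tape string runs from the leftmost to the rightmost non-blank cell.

s0 | 0##0[1]   read 1 → write _, move ←, go to s2
s2 | 0##[0]_   read 0 → write #, move ←, go to s2
s2 | 0#[#]#_   read # → write 0, move →, go to s2
s2 | 0#0[#]_   read # → write 0, move →, go to s2
s2 | 0#00[_]
After 4 steps: state s2, head at 4, tape 0#00.

state s2, head at 4, tape 0#00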